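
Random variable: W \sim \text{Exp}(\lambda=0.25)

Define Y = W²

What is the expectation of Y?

Using E[X²] = Var(X) + (E[X])²:
E[W] = 4
Var(W) = 1/0.25^2 = 16
E[W²] = 16 + 4² = 16 + 16 = 32

32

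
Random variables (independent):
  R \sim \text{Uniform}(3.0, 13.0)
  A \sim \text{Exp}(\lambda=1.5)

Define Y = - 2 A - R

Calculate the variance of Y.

For independent RVs: Var(aX + bY) = a²Var(X) + b²Var(Y)
Var(R) = 8.3333333
Var(A) = 0.44444444
Var(Y) = (-1)²*8.3333333 + (-2)²*0.44444444
= 1*8.3333333 + 4*0.44444444 = 10.111111

10.111111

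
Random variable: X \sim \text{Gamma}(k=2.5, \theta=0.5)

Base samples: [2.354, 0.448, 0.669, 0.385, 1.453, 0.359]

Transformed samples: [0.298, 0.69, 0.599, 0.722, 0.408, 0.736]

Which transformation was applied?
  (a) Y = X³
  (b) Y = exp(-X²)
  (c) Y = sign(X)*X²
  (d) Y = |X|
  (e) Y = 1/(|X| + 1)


Checking option (e) Y = 1/(|X| + 1):
  X = 2.354 -> Y = 0.298 ✓
  X = 0.448 -> Y = 0.69 ✓
  X = 0.669 -> Y = 0.599 ✓
All samples match this transformation.

(e) 1/(|X| + 1)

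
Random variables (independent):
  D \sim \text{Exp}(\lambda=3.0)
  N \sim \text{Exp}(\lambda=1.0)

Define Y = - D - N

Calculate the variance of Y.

For independent RVs: Var(aX + bY) = a²Var(X) + b²Var(Y)
Var(D) = 0.11111111
Var(N) = 1
Var(Y) = (-1)²*0.11111111 + (-1)²*1
= 1*0.11111111 + 1*1 = 1.1111111

1.1111111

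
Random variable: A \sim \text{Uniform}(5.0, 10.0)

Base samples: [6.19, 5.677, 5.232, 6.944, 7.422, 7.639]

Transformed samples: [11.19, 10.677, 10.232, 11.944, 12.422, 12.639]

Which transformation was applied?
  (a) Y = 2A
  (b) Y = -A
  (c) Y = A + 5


Checking option (c) Y = A + 5:
  A = 6.19 -> Y = 11.19 ✓
  A = 5.677 -> Y = 10.677 ✓
  A = 5.232 -> Y = 10.232 ✓
All samples match this transformation.

(c) A + 5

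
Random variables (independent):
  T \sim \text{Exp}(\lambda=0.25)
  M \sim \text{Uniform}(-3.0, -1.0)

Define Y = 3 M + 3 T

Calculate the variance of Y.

For independent RVs: Var(aX + bY) = a²Var(X) + b²Var(Y)
Var(T) = 16
Var(M) = 0.33333333
Var(Y) = 3²*16 + 3²*0.33333333
= 9*16 + 9*0.33333333 = 147

147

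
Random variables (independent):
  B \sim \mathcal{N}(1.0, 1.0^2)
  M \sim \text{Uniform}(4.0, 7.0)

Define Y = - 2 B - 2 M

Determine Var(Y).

For independent RVs: Var(aX + bY) = a²Var(X) + b²Var(Y)
Var(B) = 1
Var(M) = 0.75
Var(Y) = (-2)²*1 + (-2)²*0.75
= 4*1 + 4*0.75 = 7

7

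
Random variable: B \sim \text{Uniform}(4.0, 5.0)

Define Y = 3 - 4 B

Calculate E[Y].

For Y = -4B + 3:
E[Y] = -4 * E[B] + 3
E[B] = (4 + 5)/2 = 4.5
E[Y] = -4 * 4.5 + 3 = -15

-15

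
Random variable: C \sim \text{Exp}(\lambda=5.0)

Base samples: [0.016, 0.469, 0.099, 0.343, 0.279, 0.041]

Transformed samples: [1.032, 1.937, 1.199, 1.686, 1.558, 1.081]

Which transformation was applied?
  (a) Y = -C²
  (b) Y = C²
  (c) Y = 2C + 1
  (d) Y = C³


Checking option (c) Y = 2C + 1:
  C = 0.016 -> Y = 1.032 ✓
  C = 0.469 -> Y = 1.937 ✓
  C = 0.099 -> Y = 1.199 ✓
All samples match this transformation.

(c) 2C + 1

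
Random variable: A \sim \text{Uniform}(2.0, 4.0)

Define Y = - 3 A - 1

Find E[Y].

For Y = -3A - 1:
E[Y] = -3 * E[A] - 1
E[A] = (2 + 4)/2 = 3
E[Y] = -3 * 3 - 1 = -10

-10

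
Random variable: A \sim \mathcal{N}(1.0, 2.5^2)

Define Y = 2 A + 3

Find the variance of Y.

For Y = aA + b: Var(Y) = a² * Var(A)
Var(A) = 2.5^2 = 6.25
Var(Y) = 2² * 6.25 = 4 * 6.25 = 25

25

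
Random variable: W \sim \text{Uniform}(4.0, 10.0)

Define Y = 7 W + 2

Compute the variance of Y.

For Y = aW + b: Var(Y) = a² * Var(W)
Var(W) = (10 - 4)^2/12 = 3
Var(Y) = 7² * 3 = 49 * 3 = 147

147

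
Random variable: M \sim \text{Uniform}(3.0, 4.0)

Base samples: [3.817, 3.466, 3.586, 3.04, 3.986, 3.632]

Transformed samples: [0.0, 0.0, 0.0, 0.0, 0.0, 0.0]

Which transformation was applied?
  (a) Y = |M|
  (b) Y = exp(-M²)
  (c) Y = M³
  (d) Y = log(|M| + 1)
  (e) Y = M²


Checking option (b) Y = exp(-M²):
  M = 3.817 -> Y = 0.0 ✓
  M = 3.466 -> Y = 0.0 ✓
  M = 3.586 -> Y = 0.0 ✓
All samples match this transformation.

(b) exp(-M²)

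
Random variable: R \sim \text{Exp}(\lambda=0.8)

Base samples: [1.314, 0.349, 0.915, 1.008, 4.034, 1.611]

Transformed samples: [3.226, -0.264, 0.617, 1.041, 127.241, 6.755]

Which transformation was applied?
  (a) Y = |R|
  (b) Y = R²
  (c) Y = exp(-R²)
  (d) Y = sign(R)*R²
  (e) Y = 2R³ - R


Checking option (e) Y = 2R³ - R:
  R = 1.314 -> Y = 3.226 ✓
  R = 0.349 -> Y = -0.264 ✓
  R = 0.915 -> Y = 0.617 ✓
All samples match this transformation.

(e) 2R³ - R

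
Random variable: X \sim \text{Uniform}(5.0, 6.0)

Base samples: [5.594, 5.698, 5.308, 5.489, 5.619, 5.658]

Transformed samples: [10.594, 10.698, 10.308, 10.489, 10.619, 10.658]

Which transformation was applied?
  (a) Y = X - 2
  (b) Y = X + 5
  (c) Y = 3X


Checking option (b) Y = X + 5:
  X = 5.594 -> Y = 10.594 ✓
  X = 5.698 -> Y = 10.698 ✓
  X = 5.308 -> Y = 10.308 ✓
All samples match this transformation.

(b) X + 5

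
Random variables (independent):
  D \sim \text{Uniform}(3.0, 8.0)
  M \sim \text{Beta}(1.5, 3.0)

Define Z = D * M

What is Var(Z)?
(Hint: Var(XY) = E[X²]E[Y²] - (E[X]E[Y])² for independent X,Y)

Var(XY) = E[X²]E[Y²] - (E[X]E[Y])²
E[D] = 5.5, Var(D) = 2.0833333
E[M] = 0.33333333, Var(M) = 0.04040404
E[D²] = 2.0833333 + 5.5² = 32.333333
E[M²] = 0.04040404 + 0.33333333² = 0.15151515
Var(Z) = 32.333333*0.15151515 - (5.5*0.33333333)²
= 4.8989899 - 3.3611111 = 1.5378788

1.5378788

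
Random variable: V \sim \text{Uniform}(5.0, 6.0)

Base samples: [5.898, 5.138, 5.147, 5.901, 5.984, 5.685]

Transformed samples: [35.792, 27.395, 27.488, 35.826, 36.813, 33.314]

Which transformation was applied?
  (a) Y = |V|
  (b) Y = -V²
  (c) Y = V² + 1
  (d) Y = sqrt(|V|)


Checking option (c) Y = V² + 1:
  V = 5.898 -> Y = 35.792 ✓
  V = 5.138 -> Y = 27.395 ✓
  V = 5.147 -> Y = 27.488 ✓
All samples match this transformation.

(c) V² + 1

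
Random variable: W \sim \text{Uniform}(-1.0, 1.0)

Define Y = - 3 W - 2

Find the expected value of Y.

For Y = -3W - 2:
E[Y] = -3 * E[W] - 2
E[W] = (-1 + 1)/2 = 0
E[Y] = -3 * 0 - 2 = -2

-2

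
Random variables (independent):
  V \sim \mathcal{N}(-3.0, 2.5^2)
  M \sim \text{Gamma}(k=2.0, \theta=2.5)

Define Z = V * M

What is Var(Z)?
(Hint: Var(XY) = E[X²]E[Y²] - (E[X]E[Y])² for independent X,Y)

Var(XY) = E[X²]E[Y²] - (E[X]E[Y])²
E[V] = -3, Var(V) = 6.25
E[M] = 5, Var(M) = 12.5
E[V²] = 6.25 + (-3)² = 15.25
E[M²] = 12.5 + 5² = 37.5
Var(Z) = 15.25*37.5 - (-3*5)²
= 571.875 - 225 = 346.875

346.875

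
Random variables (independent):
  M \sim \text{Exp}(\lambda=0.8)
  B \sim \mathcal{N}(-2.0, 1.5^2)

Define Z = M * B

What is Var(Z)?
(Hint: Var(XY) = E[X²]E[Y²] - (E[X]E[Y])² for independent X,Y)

Var(XY) = E[X²]E[Y²] - (E[X]E[Y])²
E[M] = 1.25, Var(M) = 1.5625
E[B] = -2, Var(B) = 2.25
E[M²] = 1.5625 + 1.25² = 3.125
E[B²] = 2.25 + (-2)² = 6.25
Var(Z) = 3.125*6.25 - (1.25*(-2))²
= 19.53125 - 6.25 = 13.28125

13.28125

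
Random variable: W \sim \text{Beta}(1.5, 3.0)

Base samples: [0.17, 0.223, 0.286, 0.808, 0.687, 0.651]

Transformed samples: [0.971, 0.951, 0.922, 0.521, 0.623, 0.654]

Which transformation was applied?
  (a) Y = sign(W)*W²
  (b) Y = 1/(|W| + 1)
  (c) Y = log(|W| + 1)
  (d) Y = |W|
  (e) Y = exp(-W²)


Checking option (e) Y = exp(-W²):
  W = 0.17 -> Y = 0.971 ✓
  W = 0.223 -> Y = 0.951 ✓
  W = 0.286 -> Y = 0.922 ✓
All samples match this transformation.

(e) exp(-W²)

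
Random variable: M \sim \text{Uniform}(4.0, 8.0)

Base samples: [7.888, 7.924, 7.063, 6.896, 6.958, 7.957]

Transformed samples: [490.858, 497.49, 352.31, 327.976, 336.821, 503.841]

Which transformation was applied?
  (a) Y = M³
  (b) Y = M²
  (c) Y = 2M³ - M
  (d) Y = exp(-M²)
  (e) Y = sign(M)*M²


Checking option (a) Y = M³:
  M = 7.888 -> Y = 490.858 ✓
  M = 7.924 -> Y = 497.49 ✓
  M = 7.063 -> Y = 352.31 ✓
All samples match this transformation.

(a) M³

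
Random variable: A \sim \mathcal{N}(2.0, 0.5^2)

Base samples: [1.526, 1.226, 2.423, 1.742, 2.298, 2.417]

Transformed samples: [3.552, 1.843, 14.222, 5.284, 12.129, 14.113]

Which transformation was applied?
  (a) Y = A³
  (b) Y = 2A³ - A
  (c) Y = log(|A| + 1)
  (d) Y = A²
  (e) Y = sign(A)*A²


Checking option (a) Y = A³:
  A = 1.526 -> Y = 3.552 ✓
  A = 1.226 -> Y = 1.843 ✓
  A = 2.423 -> Y = 14.222 ✓
All samples match this transformation.

(a) A³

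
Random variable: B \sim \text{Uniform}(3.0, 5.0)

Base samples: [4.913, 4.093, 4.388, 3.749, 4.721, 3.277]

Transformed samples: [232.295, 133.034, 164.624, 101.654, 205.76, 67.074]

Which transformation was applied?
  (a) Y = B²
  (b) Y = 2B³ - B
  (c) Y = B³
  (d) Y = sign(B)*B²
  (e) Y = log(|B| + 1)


Checking option (b) Y = 2B³ - B:
  B = 4.913 -> Y = 232.295 ✓
  B = 4.093 -> Y = 133.034 ✓
  B = 4.388 -> Y = 164.624 ✓
All samples match this transformation.

(b) 2B³ - B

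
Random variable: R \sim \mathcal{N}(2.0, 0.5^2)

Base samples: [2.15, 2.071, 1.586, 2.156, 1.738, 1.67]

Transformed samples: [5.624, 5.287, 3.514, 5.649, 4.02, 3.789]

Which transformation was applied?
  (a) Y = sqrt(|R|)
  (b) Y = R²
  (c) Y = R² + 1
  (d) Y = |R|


Checking option (c) Y = R² + 1:
  R = 2.15 -> Y = 5.624 ✓
  R = 2.071 -> Y = 5.287 ✓
  R = 1.586 -> Y = 3.514 ✓
All samples match this transformation.

(c) R² + 1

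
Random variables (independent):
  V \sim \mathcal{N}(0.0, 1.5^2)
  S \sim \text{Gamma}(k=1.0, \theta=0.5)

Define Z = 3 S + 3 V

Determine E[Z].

E[Z] = 3*E[V] + 3*E[S]
E[V] = 0
E[S] = 0.5
E[Z] = 3*0 + 3*0.5 = 1.5

1.5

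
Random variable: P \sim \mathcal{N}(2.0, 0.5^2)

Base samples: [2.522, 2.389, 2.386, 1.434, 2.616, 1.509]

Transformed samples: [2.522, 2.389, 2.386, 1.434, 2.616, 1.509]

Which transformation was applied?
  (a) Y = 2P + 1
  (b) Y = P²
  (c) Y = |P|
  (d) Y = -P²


Checking option (c) Y = |P|:
  P = 2.522 -> Y = 2.522 ✓
  P = 2.389 -> Y = 2.389 ✓
  P = 2.386 -> Y = 2.386 ✓
All samples match this transformation.

(c) |P|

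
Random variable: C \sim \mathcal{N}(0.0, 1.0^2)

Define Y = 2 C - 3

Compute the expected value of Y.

For Y = 2C - 3:
E[Y] = 2 * E[C] - 3
E[C] = 0.0 = 0
E[Y] = 2 * 0 - 3 = -3

-3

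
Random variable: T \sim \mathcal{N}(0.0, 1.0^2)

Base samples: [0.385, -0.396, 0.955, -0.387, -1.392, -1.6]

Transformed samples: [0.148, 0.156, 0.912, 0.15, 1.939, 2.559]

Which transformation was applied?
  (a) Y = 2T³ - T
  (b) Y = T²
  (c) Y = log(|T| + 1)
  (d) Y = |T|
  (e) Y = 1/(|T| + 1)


Checking option (b) Y = T²:
  T = 0.385 -> Y = 0.148 ✓
  T = -0.396 -> Y = 0.156 ✓
  T = 0.955 -> Y = 0.912 ✓
All samples match this transformation.

(b) T²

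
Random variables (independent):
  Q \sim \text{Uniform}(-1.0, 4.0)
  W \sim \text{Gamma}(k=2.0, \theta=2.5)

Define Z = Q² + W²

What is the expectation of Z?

E[Z] = E[Q²] + E[W²]
E[Q²] = Var(Q) + E[Q]² = 2.0833333 + 2.25 = 4.3333333
E[W²] = Var(W) + E[W]² = 12.5 + 25 = 37.5
E[Z] = 4.3333333 + 37.5 = 41.833333

41.833333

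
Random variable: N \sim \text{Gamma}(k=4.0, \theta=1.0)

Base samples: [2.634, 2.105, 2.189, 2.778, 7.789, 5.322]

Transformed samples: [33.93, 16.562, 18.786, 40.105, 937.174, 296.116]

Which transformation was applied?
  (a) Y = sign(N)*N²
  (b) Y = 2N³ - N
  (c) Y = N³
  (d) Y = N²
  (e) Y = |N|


Checking option (b) Y = 2N³ - N:
  N = 2.634 -> Y = 33.93 ✓
  N = 2.105 -> Y = 16.562 ✓
  N = 2.189 -> Y = 18.786 ✓
All samples match this transformation.

(b) 2N³ - N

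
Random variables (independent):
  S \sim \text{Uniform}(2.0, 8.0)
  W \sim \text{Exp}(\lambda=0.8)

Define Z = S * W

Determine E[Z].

For independent RVs: E[XY] = E[X]*E[Y]
E[S] = 5
E[W] = 1.25
E[Z] = 5 * 1.25 = 6.25

6.25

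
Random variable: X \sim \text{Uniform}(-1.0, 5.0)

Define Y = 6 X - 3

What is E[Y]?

For Y = 6X - 3:
E[Y] = 6 * E[X] - 3
E[X] = (-1 + 5)/2 = 2
E[Y] = 6 * 2 - 3 = 9

9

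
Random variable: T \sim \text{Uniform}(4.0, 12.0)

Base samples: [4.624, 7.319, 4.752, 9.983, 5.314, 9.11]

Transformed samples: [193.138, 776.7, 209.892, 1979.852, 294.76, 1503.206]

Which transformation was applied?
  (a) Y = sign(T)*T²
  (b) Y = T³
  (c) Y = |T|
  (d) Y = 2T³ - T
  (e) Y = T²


Checking option (d) Y = 2T³ - T:
  T = 4.624 -> Y = 193.138 ✓
  T = 7.319 -> Y = 776.7 ✓
  T = 4.752 -> Y = 209.892 ✓
All samples match this transformation.

(d) 2T³ - T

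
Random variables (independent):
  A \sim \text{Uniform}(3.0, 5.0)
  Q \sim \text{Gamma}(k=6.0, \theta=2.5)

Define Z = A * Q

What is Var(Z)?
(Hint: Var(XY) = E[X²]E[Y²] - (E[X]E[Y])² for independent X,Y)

Var(XY) = E[X²]E[Y²] - (E[X]E[Y])²
E[A] = 4, Var(A) = 0.33333333
E[Q] = 15, Var(Q) = 37.5
E[A²] = 0.33333333 + 4² = 16.333333
E[Q²] = 37.5 + 15² = 262.5
Var(Z) = 16.333333*262.5 - (4*15)²
= 4287.5 - 3600 = 687.5

687.5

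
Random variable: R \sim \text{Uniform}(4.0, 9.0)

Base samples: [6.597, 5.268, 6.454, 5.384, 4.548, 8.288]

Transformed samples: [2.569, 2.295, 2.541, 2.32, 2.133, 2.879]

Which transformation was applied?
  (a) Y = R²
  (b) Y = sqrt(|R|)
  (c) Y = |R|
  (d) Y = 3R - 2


Checking option (b) Y = sqrt(|R|):
  R = 6.597 -> Y = 2.569 ✓
  R = 5.268 -> Y = 2.295 ✓
  R = 6.454 -> Y = 2.541 ✓
All samples match this transformation.

(b) sqrt(|R|)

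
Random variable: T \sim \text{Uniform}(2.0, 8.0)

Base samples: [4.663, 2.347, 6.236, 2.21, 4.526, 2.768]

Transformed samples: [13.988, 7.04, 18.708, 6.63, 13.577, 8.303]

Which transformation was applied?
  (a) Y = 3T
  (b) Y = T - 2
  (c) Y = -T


Checking option (a) Y = 3T:
  T = 4.663 -> Y = 13.988 ✓
  T = 2.347 -> Y = 7.04 ✓
  T = 6.236 -> Y = 18.708 ✓
All samples match this transformation.

(a) 3T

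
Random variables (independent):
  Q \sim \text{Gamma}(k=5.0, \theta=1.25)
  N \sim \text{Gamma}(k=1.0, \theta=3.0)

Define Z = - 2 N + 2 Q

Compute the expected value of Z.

E[Z] = 2*E[Q] - 2*E[N]
E[Q] = 6.25
E[N] = 3
E[Z] = 2*6.25 - 2*3 = 6.5

6.5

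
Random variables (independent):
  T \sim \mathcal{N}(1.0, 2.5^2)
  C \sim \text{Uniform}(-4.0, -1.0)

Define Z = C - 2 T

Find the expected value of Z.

E[Z] = -2*E[T] + 1*E[C]
E[T] = 1
E[C] = -2.5
E[Z] = -2*1 + 1*(-2.5) = -4.5

-4.5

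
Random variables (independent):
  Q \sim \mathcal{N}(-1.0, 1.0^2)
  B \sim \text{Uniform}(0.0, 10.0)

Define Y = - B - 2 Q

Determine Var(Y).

For independent RVs: Var(aX + bY) = a²Var(X) + b²Var(Y)
Var(Q) = 1
Var(B) = 8.3333333
Var(Y) = (-2)²*1 + (-1)²*8.3333333
= 4*1 + 1*8.3333333 = 12.333333

12.333333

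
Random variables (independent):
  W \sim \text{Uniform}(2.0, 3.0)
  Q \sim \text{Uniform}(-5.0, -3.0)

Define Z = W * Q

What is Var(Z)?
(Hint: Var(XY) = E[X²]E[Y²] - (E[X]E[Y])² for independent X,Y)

Var(XY) = E[X²]E[Y²] - (E[X]E[Y])²
E[W] = 2.5, Var(W) = 0.083333333
E[Q] = -4, Var(Q) = 0.33333333
E[W²] = 0.083333333 + 2.5² = 6.3333333
E[Q²] = 0.33333333 + (-4)² = 16.333333
Var(Z) = 6.3333333*16.333333 - (2.5*(-4))²
= 103.44444 - 100 = 3.4444444

3.4444444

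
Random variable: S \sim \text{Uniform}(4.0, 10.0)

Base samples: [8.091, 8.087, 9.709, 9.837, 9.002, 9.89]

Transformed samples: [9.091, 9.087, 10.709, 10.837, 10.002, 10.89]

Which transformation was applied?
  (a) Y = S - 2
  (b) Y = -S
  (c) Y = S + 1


Checking option (c) Y = S + 1:
  S = 8.091 -> Y = 9.091 ✓
  S = 8.087 -> Y = 9.087 ✓
  S = 9.709 -> Y = 10.709 ✓
All samples match this transformation.

(c) S + 1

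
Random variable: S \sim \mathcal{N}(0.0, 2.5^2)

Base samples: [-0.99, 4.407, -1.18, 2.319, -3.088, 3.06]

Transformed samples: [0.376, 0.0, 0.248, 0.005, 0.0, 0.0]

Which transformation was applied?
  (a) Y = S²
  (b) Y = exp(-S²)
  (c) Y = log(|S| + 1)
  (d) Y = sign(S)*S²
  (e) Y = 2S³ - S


Checking option (b) Y = exp(-S²):
  S = -0.99 -> Y = 0.376 ✓
  S = 4.407 -> Y = 0.0 ✓
  S = -1.18 -> Y = 0.248 ✓
All samples match this transformation.

(b) exp(-S²)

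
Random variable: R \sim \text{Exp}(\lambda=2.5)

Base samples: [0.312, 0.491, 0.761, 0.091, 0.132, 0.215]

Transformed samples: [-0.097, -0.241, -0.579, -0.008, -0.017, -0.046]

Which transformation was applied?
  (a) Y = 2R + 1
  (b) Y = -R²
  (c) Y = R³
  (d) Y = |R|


Checking option (b) Y = -R²:
  R = 0.312 -> Y = -0.097 ✓
  R = 0.491 -> Y = -0.241 ✓
  R = 0.761 -> Y = -0.579 ✓
All samples match this transformation.

(b) -R²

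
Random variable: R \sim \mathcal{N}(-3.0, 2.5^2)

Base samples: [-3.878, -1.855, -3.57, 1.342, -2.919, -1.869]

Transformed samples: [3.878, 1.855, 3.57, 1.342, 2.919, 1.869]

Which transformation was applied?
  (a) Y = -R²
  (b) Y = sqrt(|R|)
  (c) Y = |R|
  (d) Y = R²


Checking option (c) Y = |R|:
  R = -3.878 -> Y = 3.878 ✓
  R = -1.855 -> Y = 1.855 ✓
  R = -3.57 -> Y = 3.57 ✓
All samples match this transformation.

(c) |R|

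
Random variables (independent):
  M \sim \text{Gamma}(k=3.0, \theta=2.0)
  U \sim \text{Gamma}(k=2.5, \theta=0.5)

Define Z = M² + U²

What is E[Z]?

E[Z] = E[M²] + E[U²]
E[M²] = Var(M) + E[M]² = 12 + 36 = 48
E[U²] = Var(U) + E[U]² = 0.625 + 1.5625 = 2.1875
E[Z] = 48 + 2.1875 = 50.1875

50.1875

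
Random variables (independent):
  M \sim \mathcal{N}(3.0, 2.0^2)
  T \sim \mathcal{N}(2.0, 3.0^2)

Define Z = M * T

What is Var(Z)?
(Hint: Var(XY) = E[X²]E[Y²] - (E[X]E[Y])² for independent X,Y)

Var(XY) = E[X²]E[Y²] - (E[X]E[Y])²
E[M] = 3, Var(M) = 4
E[T] = 2, Var(T) = 9
E[M²] = 4 + 3² = 13
E[T²] = 9 + 2² = 13
Var(Z) = 13*13 - (3*2)²
= 169 - 36 = 133

133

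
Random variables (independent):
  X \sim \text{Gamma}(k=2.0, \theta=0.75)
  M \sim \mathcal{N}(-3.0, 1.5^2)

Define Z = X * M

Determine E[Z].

For independent RVs: E[XY] = E[X]*E[Y]
E[X] = 1.5
E[M] = -3
E[Z] = 1.5 * (-3) = -4.5

-4.5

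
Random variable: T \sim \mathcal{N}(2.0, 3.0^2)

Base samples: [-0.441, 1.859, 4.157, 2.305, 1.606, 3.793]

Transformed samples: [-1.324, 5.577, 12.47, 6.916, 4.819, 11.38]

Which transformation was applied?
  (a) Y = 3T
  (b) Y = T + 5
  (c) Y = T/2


Checking option (a) Y = 3T:
  T = -0.441 -> Y = -1.324 ✓
  T = 1.859 -> Y = 5.577 ✓
  T = 4.157 -> Y = 12.47 ✓
All samples match this transformation.

(a) 3T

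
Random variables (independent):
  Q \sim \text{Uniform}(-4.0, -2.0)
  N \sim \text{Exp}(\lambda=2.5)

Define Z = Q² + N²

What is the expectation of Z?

E[Z] = E[Q²] + E[N²]
E[Q²] = Var(Q) + E[Q]² = 0.33333333 + 9 = 9.3333333
E[N²] = Var(N) + E[N]² = 0.16 + 0.16 = 0.32
E[Z] = 9.3333333 + 0.32 = 9.6533333

9.6533333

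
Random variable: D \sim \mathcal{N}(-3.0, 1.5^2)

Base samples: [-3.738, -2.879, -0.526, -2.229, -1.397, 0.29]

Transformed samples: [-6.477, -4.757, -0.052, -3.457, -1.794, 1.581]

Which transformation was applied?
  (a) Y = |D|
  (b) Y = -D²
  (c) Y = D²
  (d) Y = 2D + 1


Checking option (d) Y = 2D + 1:
  D = -3.738 -> Y = -6.477 ✓
  D = -2.879 -> Y = -4.757 ✓
  D = -0.526 -> Y = -0.052 ✓
All samples match this transformation.

(d) 2D + 1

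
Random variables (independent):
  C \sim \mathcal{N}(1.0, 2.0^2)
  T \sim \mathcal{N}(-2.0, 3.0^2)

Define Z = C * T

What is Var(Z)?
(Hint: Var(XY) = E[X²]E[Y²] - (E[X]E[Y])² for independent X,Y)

Var(XY) = E[X²]E[Y²] - (E[X]E[Y])²
E[C] = 1, Var(C) = 4
E[T] = -2, Var(T) = 9
E[C²] = 4 + 1² = 5
E[T²] = 9 + (-2)² = 13
Var(Z) = 5*13 - (1*(-2))²
= 65 - 4 = 61

61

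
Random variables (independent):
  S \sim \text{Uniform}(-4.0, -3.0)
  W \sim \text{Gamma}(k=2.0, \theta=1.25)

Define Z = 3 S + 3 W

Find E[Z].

E[Z] = 3*E[S] + 3*E[W]
E[S] = -3.5
E[W] = 2.5
E[Z] = 3*(-3.5) + 3*2.5 = -3

-3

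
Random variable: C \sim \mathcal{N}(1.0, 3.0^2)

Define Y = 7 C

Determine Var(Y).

For Y = aC + b: Var(Y) = a² * Var(C)
Var(C) = 3.0^2 = 9
Var(Y) = 7² * 9 = 49 * 9 = 441

441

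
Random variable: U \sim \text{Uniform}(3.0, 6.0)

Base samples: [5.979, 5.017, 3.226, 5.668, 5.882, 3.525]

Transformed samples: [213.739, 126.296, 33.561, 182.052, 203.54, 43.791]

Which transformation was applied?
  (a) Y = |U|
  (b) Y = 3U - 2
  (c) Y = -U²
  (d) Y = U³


Checking option (d) Y = U³:
  U = 5.979 -> Y = 213.739 ✓
  U = 5.017 -> Y = 126.296 ✓
  U = 3.226 -> Y = 33.561 ✓
All samples match this transformation.

(d) U³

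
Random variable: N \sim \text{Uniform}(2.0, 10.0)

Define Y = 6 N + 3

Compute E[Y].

For Y = 6N + 3:
E[Y] = 6 * E[N] + 3
E[N] = (2 + 10)/2 = 6
E[Y] = 6 * 6 + 3 = 39

39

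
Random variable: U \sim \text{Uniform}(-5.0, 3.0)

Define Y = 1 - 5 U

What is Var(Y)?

For Y = aU + b: Var(Y) = a² * Var(U)
Var(U) = (3 + 5)^2/12 = 5.3333333
Var(Y) = (-5)² * 5.3333333 = 25 * 5.3333333 = 133.33333

133.33333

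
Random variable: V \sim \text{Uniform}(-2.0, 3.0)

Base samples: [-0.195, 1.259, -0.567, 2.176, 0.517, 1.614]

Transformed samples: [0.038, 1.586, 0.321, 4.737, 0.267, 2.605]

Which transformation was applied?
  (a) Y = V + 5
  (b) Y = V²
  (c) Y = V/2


Checking option (b) Y = V²:
  V = -0.195 -> Y = 0.038 ✓
  V = 1.259 -> Y = 1.586 ✓
  V = -0.567 -> Y = 0.321 ✓
All samples match this transformation.

(b) V²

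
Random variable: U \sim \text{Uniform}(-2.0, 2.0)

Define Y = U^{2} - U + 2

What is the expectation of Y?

E[Y] = 1*E[U²] - 1*E[U] + 2
E[U] = 0
E[U²] = Var(U) + (E[U])² = 1.3333333 + 0 = 1.3333333
E[Y] = 1*1.3333333 - 1*0 + 2 = 3.3333333

3.3333333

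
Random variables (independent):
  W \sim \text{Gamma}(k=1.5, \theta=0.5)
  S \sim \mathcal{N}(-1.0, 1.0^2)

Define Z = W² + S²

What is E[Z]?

E[Z] = E[W²] + E[S²]
E[W²] = Var(W) + E[W]² = 0.375 + 0.5625 = 0.9375
E[S²] = Var(S) + E[S]² = 1 + 1 = 2
E[Z] = 0.9375 + 2 = 2.9375

2.9375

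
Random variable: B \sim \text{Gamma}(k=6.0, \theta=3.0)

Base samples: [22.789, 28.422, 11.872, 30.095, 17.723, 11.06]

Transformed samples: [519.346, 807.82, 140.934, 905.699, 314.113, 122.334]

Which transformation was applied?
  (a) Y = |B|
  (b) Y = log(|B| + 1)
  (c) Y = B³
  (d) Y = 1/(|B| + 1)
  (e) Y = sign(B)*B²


Checking option (e) Y = sign(B)*B²:
  B = 22.789 -> Y = 519.346 ✓
  B = 28.422 -> Y = 807.82 ✓
  B = 11.872 -> Y = 140.934 ✓
All samples match this transformation.

(e) sign(B)*B²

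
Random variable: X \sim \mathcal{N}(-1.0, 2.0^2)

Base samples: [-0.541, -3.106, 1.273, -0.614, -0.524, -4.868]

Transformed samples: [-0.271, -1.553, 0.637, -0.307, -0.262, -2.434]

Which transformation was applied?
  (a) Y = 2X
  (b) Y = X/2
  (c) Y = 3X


Checking option (b) Y = X/2:
  X = -0.541 -> Y = -0.271 ✓
  X = -3.106 -> Y = -1.553 ✓
  X = 1.273 -> Y = 0.637 ✓
All samples match this transformation.

(b) X/2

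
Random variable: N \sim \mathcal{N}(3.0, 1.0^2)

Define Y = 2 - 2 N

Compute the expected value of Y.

For Y = -2N + 2:
E[Y] = -2 * E[N] + 2
E[N] = 3.0 = 3
E[Y] = -2 * 3 + 2 = -4

-4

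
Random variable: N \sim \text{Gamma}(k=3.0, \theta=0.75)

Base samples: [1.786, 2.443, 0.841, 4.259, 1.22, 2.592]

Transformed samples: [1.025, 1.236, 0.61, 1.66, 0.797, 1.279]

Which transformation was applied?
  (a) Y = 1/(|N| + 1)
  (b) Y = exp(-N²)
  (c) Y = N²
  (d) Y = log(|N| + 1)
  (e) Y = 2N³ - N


Checking option (d) Y = log(|N| + 1):
  N = 1.786 -> Y = 1.025 ✓
  N = 2.443 -> Y = 1.236 ✓
  N = 0.841 -> Y = 0.61 ✓
All samples match this transformation.

(d) log(|N| + 1)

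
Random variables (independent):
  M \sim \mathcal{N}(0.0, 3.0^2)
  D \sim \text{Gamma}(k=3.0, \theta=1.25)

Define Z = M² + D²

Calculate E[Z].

E[Z] = E[M²] + E[D²]
E[M²] = Var(M) + E[M]² = 9 + 0 = 9
E[D²] = Var(D) + E[D]² = 4.6875 + 14.0625 = 18.75
E[Z] = 9 + 18.75 = 27.75

27.75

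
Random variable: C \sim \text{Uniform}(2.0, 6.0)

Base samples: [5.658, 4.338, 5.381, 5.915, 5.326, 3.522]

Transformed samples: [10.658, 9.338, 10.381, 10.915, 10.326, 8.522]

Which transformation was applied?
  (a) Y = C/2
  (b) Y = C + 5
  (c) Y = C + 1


Checking option (b) Y = C + 5:
  C = 5.658 -> Y = 10.658 ✓
  C = 4.338 -> Y = 9.338 ✓
  C = 5.381 -> Y = 10.381 ✓
All samples match this transformation.

(b) C + 5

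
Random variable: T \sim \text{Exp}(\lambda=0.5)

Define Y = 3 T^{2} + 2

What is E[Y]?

E[Y] = 3*E[T²] + 2
E[T] = 2
E[T²] = Var(T) + (E[T])² = 4 + 4 = 8
E[Y] = 3*8 + 2 = 26

26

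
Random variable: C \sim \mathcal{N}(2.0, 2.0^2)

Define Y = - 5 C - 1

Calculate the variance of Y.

For Y = aC + b: Var(Y) = a² * Var(C)
Var(C) = 2.0^2 = 4
Var(Y) = (-5)² * 4 = 25 * 4 = 100

100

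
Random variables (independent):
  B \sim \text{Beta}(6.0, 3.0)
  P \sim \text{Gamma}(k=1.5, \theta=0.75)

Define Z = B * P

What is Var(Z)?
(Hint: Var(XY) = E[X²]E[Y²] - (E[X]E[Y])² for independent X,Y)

Var(XY) = E[X²]E[Y²] - (E[X]E[Y])²
E[B] = 0.66666667, Var(B) = 0.022222222
E[P] = 1.125, Var(P) = 0.84375
E[B²] = 0.022222222 + 0.66666667² = 0.46666667
E[P²] = 0.84375 + 1.125² = 2.109375
Var(Z) = 0.46666667*2.109375 - (0.66666667*1.125)²
= 0.984375 - 0.5625 = 0.421875

0.421875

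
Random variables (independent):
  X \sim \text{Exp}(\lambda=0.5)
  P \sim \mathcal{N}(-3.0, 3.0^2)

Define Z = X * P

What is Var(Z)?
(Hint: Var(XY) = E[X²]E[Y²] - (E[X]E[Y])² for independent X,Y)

Var(XY) = E[X²]E[Y²] - (E[X]E[Y])²
E[X] = 2, Var(X) = 4
E[P] = -3, Var(P) = 9
E[X²] = 4 + 2² = 8
E[P²] = 9 + (-3)² = 18
Var(Z) = 8*18 - (2*(-3))²
= 144 - 36 = 108

108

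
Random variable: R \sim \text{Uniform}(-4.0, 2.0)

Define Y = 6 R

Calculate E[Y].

For Y = 6R:
E[Y] = 6 * E[R]
E[R] = (-4 + 2)/2 = -1
E[Y] = 6 * (-1) = -6

-6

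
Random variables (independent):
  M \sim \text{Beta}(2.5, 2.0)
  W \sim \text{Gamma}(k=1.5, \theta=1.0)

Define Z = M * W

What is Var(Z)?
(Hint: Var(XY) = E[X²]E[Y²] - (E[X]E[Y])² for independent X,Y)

Var(XY) = E[X²]E[Y²] - (E[X]E[Y])²
E[M] = 0.55555556, Var(M) = 0.044893378
E[W] = 1.5, Var(W) = 1.5
E[M²] = 0.044893378 + 0.55555556² = 0.35353535
E[W²] = 1.5 + 1.5² = 3.75
Var(Z) = 0.35353535*3.75 - (0.55555556*1.5)²
= 1.3257576 - 0.69444444 = 0.63131313

0.63131313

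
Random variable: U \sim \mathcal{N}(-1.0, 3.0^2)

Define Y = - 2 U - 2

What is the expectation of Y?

For Y = -2U - 2:
E[Y] = -2 * E[U] - 2
E[U] = -1.0 = -1
E[Y] = -2 * (-1) - 2 = 0

0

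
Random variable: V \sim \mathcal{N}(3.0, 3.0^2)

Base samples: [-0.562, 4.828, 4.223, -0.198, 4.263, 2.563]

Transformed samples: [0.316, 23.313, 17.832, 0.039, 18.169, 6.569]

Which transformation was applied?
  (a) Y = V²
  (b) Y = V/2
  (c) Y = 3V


Checking option (a) Y = V²:
  V = -0.562 -> Y = 0.316 ✓
  V = 4.828 -> Y = 23.313 ✓
  V = 4.223 -> Y = 17.832 ✓
All samples match this transformation.

(a) V²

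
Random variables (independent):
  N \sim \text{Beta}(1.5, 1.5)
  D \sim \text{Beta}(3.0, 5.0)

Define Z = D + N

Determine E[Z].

E[Z] = 1*E[N] + 1*E[D]
E[N] = 0.5
E[D] = 0.375
E[Z] = 1*0.5 + 1*0.375 = 0.875

0.875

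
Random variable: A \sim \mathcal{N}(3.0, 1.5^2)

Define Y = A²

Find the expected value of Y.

E[A²] = Var(A) + (E[A])² = 2.25 + 9 = 11.25

11.25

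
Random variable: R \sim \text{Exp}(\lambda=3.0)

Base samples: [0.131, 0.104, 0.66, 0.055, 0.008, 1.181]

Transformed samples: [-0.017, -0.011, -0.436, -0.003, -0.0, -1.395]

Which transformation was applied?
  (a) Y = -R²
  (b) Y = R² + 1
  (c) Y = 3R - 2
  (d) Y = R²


Checking option (a) Y = -R²:
  R = 0.131 -> Y = -0.017 ✓
  R = 0.104 -> Y = -0.011 ✓
  R = 0.66 -> Y = -0.436 ✓
All samples match this transformation.

(a) -R²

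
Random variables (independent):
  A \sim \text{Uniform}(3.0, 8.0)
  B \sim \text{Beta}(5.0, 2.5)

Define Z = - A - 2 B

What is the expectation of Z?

E[Z] = -1*E[A] - 2*E[B]
E[A] = 5.5
E[B] = 0.66666667
E[Z] = -1*5.5 - 2*0.66666667 = -6.8333333

-6.8333333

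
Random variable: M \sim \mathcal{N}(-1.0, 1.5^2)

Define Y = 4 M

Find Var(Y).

For Y = aM + b: Var(Y) = a² * Var(M)
Var(M) = 1.5^2 = 2.25
Var(Y) = 4² * 2.25 = 16 * 2.25 = 36

36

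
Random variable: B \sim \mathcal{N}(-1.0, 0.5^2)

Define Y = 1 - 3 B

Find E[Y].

For Y = -3B + 1:
E[Y] = -3 * E[B] + 1
E[B] = -1.0 = -1
E[Y] = -3 * (-1) + 1 = 4

4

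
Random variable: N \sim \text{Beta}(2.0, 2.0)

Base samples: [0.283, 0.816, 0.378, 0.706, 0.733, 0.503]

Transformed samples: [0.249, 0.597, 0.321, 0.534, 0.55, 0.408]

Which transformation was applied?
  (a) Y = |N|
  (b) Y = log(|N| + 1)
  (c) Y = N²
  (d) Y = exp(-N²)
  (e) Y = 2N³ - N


Checking option (b) Y = log(|N| + 1):
  N = 0.283 -> Y = 0.249 ✓
  N = 0.816 -> Y = 0.597 ✓
  N = 0.378 -> Y = 0.321 ✓
All samples match this transformation.

(b) log(|N| + 1)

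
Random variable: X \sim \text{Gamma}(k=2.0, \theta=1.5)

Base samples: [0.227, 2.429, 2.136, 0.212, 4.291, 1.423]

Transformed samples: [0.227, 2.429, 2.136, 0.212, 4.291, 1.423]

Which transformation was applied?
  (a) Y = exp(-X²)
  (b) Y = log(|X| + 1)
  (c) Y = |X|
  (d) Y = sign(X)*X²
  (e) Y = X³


Checking option (c) Y = |X|:
  X = 0.227 -> Y = 0.227 ✓
  X = 2.429 -> Y = 2.429 ✓
  X = 2.136 -> Y = 2.136 ✓
All samples match this transformation.

(c) |X|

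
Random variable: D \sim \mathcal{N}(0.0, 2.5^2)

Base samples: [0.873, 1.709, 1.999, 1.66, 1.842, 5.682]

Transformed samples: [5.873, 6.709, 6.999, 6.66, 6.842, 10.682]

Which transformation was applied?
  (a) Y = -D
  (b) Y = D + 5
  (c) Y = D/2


Checking option (b) Y = D + 5:
  D = 0.873 -> Y = 5.873 ✓
  D = 1.709 -> Y = 6.709 ✓
  D = 1.999 -> Y = 6.999 ✓
All samples match this transformation.

(b) D + 5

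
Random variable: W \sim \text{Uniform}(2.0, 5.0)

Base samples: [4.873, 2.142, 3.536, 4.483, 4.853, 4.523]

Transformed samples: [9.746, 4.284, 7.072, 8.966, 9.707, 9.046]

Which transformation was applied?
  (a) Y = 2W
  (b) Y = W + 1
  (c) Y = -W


Checking option (a) Y = 2W:
  W = 4.873 -> Y = 9.746 ✓
  W = 2.142 -> Y = 4.284 ✓
  W = 3.536 -> Y = 7.072 ✓
All samples match this transformation.

(a) 2W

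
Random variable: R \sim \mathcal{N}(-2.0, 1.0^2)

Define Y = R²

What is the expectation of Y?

E[R²] = Var(R) + (E[R])² = 1 + 4 = 5

5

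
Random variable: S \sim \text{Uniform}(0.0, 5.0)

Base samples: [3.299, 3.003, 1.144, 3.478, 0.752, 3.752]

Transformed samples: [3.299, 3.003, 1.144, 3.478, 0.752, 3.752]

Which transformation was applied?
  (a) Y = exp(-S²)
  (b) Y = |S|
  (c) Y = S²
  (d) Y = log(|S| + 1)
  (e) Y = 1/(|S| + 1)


Checking option (b) Y = |S|:
  S = 3.299 -> Y = 3.299 ✓
  S = 3.003 -> Y = 3.003 ✓
  S = 1.144 -> Y = 1.144 ✓
All samples match this transformation.

(b) |S|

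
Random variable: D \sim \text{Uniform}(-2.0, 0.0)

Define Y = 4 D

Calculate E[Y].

For Y = 4D:
E[Y] = 4 * E[D]
E[D] = (-2 + 0)/2 = -1
E[Y] = 4 * (-1) = -4

-4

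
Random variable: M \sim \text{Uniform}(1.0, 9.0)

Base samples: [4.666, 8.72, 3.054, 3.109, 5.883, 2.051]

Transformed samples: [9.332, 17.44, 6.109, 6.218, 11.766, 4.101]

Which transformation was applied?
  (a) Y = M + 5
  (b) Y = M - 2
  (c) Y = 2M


Checking option (c) Y = 2M:
  M = 4.666 -> Y = 9.332 ✓
  M = 8.72 -> Y = 17.44 ✓
  M = 3.054 -> Y = 6.109 ✓
All samples match this transformation.

(c) 2M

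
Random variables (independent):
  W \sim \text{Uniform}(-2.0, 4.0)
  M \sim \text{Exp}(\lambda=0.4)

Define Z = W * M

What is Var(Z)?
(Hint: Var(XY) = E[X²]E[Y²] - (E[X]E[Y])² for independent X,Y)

Var(XY) = E[X²]E[Y²] - (E[X]E[Y])²
E[W] = 1, Var(W) = 3
E[M] = 2.5, Var(M) = 6.25
E[W²] = 3 + 1² = 4
E[M²] = 6.25 + 2.5² = 12.5
Var(Z) = 4*12.5 - (1*2.5)²
= 50 - 6.25 = 43.75

43.75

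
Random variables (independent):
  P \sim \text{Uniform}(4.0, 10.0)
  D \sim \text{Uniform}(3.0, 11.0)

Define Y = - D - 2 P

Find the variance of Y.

For independent RVs: Var(aX + bY) = a²Var(X) + b²Var(Y)
Var(P) = 3
Var(D) = 5.3333333
Var(Y) = (-2)²*3 + (-1)²*5.3333333
= 4*3 + 1*5.3333333 = 17.333333

17.333333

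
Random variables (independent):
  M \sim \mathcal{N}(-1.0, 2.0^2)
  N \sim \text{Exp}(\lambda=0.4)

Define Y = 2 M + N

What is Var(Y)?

For independent RVs: Var(aX + bY) = a²Var(X) + b²Var(Y)
Var(M) = 4
Var(N) = 6.25
Var(Y) = 2²*4 + 1²*6.25
= 4*4 + 1*6.25 = 22.25

22.25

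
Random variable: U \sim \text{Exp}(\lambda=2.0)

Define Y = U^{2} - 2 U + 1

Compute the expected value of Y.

E[Y] = 1*E[U²] - 2*E[U] + 1
E[U] = 0.5
E[U²] = Var(U) + (E[U])² = 0.25 + 0.25 = 0.5
E[Y] = 1*0.5 - 2*0.5 + 1 = 0.5

0.5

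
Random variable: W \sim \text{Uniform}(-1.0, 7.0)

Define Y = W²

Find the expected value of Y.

Using E[X²] = Var(X) + (E[X])²:
E[W] = 3
Var(W) = (7 + 1)^2/12 = 5.3333333
E[W²] = 5.3333333 + 3² = 5.3333333 + 9 = 14.333333

14.333333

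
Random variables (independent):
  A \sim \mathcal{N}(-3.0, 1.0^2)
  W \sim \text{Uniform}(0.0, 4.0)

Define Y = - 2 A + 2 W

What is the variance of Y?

For independent RVs: Var(aX + bY) = a²Var(X) + b²Var(Y)
Var(A) = 1
Var(W) = 1.3333333
Var(Y) = (-2)²*1 + 2²*1.3333333
= 4*1 + 4*1.3333333 = 9.3333333

9.3333333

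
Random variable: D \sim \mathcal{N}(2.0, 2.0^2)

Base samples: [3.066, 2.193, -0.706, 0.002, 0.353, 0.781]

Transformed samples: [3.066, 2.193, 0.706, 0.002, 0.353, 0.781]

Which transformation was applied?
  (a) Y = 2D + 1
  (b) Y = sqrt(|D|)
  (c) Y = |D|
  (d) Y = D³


Checking option (c) Y = |D|:
  D = 3.066 -> Y = 3.066 ✓
  D = 2.193 -> Y = 2.193 ✓
  D = -0.706 -> Y = 0.706 ✓
All samples match this transformation.

(c) |D|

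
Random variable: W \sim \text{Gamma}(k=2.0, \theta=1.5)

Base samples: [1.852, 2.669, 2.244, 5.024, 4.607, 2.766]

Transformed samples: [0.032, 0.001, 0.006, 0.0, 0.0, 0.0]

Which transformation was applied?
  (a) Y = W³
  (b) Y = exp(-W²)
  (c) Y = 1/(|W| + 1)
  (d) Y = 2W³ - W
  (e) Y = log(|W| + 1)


Checking option (b) Y = exp(-W²):
  W = 1.852 -> Y = 0.032 ✓
  W = 2.669 -> Y = 0.001 ✓
  W = 2.244 -> Y = 0.006 ✓
All samples match this transformation.

(b) exp(-W²)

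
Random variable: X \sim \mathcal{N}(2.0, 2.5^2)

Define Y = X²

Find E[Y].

E[X²] = Var(X) + (E[X])² = 6.25 + 4 = 10.25

10.25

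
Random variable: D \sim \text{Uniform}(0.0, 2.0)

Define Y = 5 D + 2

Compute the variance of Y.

For Y = aD + b: Var(Y) = a² * Var(D)
Var(D) = (2 - 0)^2/12 = 0.33333333
Var(Y) = 5² * 0.33333333 = 25 * 0.33333333 = 8.3333333

8.3333333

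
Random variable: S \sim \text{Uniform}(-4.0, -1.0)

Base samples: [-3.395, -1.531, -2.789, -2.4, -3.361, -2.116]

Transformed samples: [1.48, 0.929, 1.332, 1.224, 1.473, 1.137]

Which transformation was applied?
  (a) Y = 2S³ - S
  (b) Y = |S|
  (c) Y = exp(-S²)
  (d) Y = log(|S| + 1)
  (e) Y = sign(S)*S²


Checking option (d) Y = log(|S| + 1):
  S = -3.395 -> Y = 1.48 ✓
  S = -1.531 -> Y = 0.929 ✓
  S = -2.789 -> Y = 1.332 ✓
All samples match this transformation.

(d) log(|S| + 1)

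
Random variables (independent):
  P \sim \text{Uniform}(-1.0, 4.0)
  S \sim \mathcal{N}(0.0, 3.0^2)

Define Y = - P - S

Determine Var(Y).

For independent RVs: Var(aX + bY) = a²Var(X) + b²Var(Y)
Var(P) = 2.0833333
Var(S) = 9
Var(Y) = (-1)²*2.0833333 + (-1)²*9
= 1*2.0833333 + 1*9 = 11.083333

11.083333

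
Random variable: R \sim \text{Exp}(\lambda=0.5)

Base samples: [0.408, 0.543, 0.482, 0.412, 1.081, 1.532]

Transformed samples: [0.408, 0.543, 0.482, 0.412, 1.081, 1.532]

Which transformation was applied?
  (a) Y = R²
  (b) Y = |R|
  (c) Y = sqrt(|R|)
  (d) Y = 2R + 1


Checking option (b) Y = |R|:
  R = 0.408 -> Y = 0.408 ✓
  R = 0.543 -> Y = 0.543 ✓
  R = 0.482 -> Y = 0.482 ✓
All samples match this transformation.

(b) |R|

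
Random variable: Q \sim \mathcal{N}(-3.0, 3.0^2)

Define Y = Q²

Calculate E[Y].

Using E[X²] = Var(X) + (E[X])²:
E[Q] = -3
Var(Q) = 3.0^2 = 9
E[Q²] = 9 + (-3)² = 9 + 9 = 18

18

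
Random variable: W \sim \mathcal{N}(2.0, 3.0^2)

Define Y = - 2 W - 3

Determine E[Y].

For Y = -2W - 3:
E[Y] = -2 * E[W] - 3
E[W] = 2.0 = 2
E[Y] = -2 * 2 - 3 = -7

-7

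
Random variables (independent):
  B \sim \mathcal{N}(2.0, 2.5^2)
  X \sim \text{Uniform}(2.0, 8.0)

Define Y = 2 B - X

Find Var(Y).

For independent RVs: Var(aX + bY) = a²Var(X) + b²Var(Y)
Var(B) = 6.25
Var(X) = 3
Var(Y) = 2²*6.25 + (-1)²*3
= 4*6.25 + 1*3 = 28

28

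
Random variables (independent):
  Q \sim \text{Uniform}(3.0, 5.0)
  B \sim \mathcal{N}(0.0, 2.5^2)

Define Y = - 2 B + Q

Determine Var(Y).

For independent RVs: Var(aX + bY) = a²Var(X) + b²Var(Y)
Var(Q) = 0.33333333
Var(B) = 6.25
Var(Y) = 1²*0.33333333 + (-2)²*6.25
= 1*0.33333333 + 4*6.25 = 25.333333

25.333333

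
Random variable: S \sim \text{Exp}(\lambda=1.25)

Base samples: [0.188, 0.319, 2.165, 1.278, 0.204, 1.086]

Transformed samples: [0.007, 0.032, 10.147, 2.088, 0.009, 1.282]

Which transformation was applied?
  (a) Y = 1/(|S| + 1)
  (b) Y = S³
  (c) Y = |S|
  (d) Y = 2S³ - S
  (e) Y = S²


Checking option (b) Y = S³:
  S = 0.188 -> Y = 0.007 ✓
  S = 0.319 -> Y = 0.032 ✓
  S = 2.165 -> Y = 10.147 ✓
All samples match this transformation.

(b) S³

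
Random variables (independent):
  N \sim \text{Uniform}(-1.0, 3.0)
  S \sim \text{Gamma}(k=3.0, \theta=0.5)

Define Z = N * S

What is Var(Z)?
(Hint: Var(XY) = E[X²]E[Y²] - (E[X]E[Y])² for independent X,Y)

Var(XY) = E[X²]E[Y²] - (E[X]E[Y])²
E[N] = 1, Var(N) = 1.3333333
E[S] = 1.5, Var(S) = 0.75
E[N²] = 1.3333333 + 1² = 2.3333333
E[S²] = 0.75 + 1.5² = 3
Var(Z) = 2.3333333*3 - (1*1.5)²
= 7 - 2.25 = 4.75

4.75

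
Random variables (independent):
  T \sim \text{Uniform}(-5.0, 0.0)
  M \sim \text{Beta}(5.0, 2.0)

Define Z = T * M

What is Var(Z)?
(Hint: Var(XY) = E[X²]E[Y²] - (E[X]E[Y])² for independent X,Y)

Var(XY) = E[X²]E[Y²] - (E[X]E[Y])²
E[T] = -2.5, Var(T) = 2.0833333
E[M] = 0.71428571, Var(M) = 0.025510204
E[T²] = 2.0833333 + (-2.5)² = 8.3333333
E[M²] = 0.025510204 + 0.71428571² = 0.53571429
Var(Z) = 8.3333333*0.53571429 - (-2.5*0.71428571)²
= 4.4642857 - 3.1887755 = 1.2755102

1.2755102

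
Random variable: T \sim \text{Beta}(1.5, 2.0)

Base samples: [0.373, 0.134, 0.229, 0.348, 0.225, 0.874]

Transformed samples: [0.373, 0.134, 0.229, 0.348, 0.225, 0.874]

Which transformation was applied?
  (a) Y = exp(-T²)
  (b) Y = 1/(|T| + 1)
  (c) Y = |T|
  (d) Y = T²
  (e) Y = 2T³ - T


Checking option (c) Y = |T|:
  T = 0.373 -> Y = 0.373 ✓
  T = 0.134 -> Y = 0.134 ✓
  T = 0.229 -> Y = 0.229 ✓
All samples match this transformation.

(c) |T|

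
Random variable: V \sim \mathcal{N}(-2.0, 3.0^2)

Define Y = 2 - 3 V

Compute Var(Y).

For Y = aV + b: Var(Y) = a² * Var(V)
Var(V) = 3.0^2 = 9
Var(Y) = (-3)² * 9 = 9 * 9 = 81

81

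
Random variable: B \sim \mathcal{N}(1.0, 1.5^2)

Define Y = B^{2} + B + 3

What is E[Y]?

E[Y] = 1*E[B²] + 1*E[B] + 3
E[B] = 1
E[B²] = Var(B) + (E[B])² = 2.25 + 1 = 3.25
E[Y] = 1*3.25 + 1*1 + 3 = 7.25

7.25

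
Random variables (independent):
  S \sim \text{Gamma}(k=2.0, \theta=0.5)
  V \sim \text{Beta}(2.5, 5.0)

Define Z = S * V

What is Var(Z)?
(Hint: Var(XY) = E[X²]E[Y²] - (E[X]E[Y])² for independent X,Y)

Var(XY) = E[X²]E[Y²] - (E[X]E[Y])²
E[S] = 1, Var(S) = 0.5
E[V] = 0.33333333, Var(V) = 0.026143791
E[S²] = 0.5 + 1² = 1.5
E[V²] = 0.026143791 + 0.33333333² = 0.1372549
Var(Z) = 1.5*0.1372549 - (1*0.33333333)²
= 0.20588235 - 0.11111111 = 0.094771242

0.094771242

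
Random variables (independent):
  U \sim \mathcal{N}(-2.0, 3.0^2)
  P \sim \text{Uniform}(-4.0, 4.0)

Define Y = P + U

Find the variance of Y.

For independent RVs: Var(aX + bY) = a²Var(X) + b²Var(Y)
Var(U) = 9
Var(P) = 5.3333333
Var(Y) = 1²*9 + 1²*5.3333333
= 1*9 + 1*5.3333333 = 14.333333

14.333333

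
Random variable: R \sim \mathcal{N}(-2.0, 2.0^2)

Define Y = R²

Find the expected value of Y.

Using E[X²] = Var(X) + (E[X])²:
E[R] = -2
Var(R) = 2.0^2 = 4
E[R²] = 4 + (-2)² = 4 + 4 = 8

8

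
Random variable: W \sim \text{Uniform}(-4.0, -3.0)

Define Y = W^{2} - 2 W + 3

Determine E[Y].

E[Y] = 1*E[W²] - 2*E[W] + 3
E[W] = -3.5
E[W²] = Var(W) + (E[W])² = 0.083333333 + 12.25 = 12.333333
E[Y] = 1*12.333333 - 2*(-3.5) + 3 = 22.333333

22.333333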